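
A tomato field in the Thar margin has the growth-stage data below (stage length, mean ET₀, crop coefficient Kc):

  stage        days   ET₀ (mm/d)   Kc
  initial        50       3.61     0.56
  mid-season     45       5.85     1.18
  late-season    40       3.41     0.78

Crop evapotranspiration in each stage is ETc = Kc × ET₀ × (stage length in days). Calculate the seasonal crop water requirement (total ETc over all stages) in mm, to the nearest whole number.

518 mm

initial: 0.56 × 3.61 × 50 = 101.08 mm
mid-season: 1.18 × 5.85 × 45 = 310.64 mm
late-season: 0.78 × 3.41 × 40 = 106.39 mm
Seasonal total = 518.11 mm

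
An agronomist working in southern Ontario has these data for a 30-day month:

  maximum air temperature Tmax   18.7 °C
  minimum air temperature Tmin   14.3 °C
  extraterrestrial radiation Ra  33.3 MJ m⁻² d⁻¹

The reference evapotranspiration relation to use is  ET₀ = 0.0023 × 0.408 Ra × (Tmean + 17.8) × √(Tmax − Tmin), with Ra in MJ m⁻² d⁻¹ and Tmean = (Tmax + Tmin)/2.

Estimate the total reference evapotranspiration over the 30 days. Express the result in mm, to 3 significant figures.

67.4 mm

Tmean = (18.7 + 14.3)/2 = 16.50 °C
0.408 Ra = 0.408 × 33.3 = 13.5864 mm/d equivalent
ET₀ = 0.0023 × 13.5864 × (16.50 + 17.8) × √4.4 = 0.0023 × 13.5864 × 34.30 × 2.0976 = 2.2483 mm/d
Over 30 days: 2.2483 × 30 = 67.449 mm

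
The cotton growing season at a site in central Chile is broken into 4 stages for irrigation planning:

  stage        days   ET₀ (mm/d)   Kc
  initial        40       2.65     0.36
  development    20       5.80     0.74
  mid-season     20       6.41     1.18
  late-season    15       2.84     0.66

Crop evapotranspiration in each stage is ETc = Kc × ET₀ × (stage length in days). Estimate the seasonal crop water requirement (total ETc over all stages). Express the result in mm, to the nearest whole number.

303 mm

initial: 0.36 × 2.65 × 40 = 38.16 mm
development: 0.74 × 5.80 × 20 = 85.84 mm
mid-season: 1.18 × 6.41 × 20 = 151.28 mm
late-season: 0.66 × 2.84 × 15 = 28.12 mm
Seasonal total = 303.40 mm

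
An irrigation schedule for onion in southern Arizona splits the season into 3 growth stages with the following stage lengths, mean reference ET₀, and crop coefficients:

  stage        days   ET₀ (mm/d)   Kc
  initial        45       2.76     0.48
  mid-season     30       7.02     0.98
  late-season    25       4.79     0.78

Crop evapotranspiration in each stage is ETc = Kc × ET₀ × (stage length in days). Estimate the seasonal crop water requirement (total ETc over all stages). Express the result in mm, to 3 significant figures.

359 mm

initial: 0.48 × 2.76 × 45 = 59.62 mm
mid-season: 0.98 × 7.02 × 30 = 206.39 mm
late-season: 0.78 × 4.79 × 25 = 93.41 mm
Seasonal total = 359.42 mm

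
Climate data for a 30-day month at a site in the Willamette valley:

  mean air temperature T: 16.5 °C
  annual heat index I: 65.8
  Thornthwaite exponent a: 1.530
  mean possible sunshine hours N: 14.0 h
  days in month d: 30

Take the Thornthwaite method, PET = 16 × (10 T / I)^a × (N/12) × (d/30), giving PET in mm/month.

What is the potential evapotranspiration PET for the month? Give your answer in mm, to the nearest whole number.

76 mm

10T/I = 10 × 16.5 / 65.8 = 2.5076
(10T/I)^a = 2.5076^1.530 = 4.0819
Uncorrected PET = 16 × 4.0819 = 65.310 mm
Correction = (N/12)(d/30) = (14.0/12)(30/30) = 1.1667
PET = 65.310 × 1.1667 = 76.197 mm/month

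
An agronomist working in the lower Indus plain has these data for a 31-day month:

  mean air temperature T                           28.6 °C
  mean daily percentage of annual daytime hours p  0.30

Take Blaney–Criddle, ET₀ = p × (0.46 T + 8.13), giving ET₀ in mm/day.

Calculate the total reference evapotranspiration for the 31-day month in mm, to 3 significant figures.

198 mm

ET₀ = 0.30 × (0.46 × 28.6 + 8.13) = 0.30 × 21.286 = 6.3858 mm/d
Monthly total = 6.3858 × 31 = 197.960 mm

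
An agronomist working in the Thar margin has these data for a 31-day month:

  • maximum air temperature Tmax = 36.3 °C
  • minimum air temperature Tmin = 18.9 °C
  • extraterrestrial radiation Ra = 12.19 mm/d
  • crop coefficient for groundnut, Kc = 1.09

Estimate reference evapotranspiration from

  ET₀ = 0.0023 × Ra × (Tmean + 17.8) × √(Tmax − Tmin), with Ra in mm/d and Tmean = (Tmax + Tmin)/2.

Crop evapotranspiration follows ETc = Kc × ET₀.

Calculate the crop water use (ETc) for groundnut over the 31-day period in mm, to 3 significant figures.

Tmean = (36.3 + 18.9)/2 = 27.60 °C
ET₀ = 0.0023 × 12.19 × (27.60 + 17.8) × √17.4 = 0.0023 × 12.19 × 45.40 × 4.1713 = 5.3096 mm/d
ETc = Kc × ET₀ = 1.09 × 5.3096 = 5.7875 mm/d
Over 31 days: 5.7875 × 31 = 179.413 mm

179 mm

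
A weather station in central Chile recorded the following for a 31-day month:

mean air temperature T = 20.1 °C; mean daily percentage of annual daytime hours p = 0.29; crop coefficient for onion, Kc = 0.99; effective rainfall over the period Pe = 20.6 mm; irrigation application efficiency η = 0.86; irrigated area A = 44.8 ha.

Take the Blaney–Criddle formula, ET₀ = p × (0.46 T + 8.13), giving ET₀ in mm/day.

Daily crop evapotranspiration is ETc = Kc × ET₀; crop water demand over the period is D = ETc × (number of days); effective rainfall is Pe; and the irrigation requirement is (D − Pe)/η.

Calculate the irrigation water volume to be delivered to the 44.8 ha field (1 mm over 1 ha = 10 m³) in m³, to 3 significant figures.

69800 m³

ET₀ = 0.29 × (0.46 × 20.1 + 8.13) = 0.29 × 17.376 = 5.0390 mm/d
ETc = Kc × ET₀ = 0.99 × 5.0390 = 4.9886 mm/d
Crop demand D = ETc × 31 d = 4.9886 × 31 = 154.647 mm
D − Pe = 154.647 − 20.6 = 134.047 mm
Gross irrigation = 134.047 / 0.86 = 155.869 mm
Volume = 155.869 mm × 44.8 ha × 10 = 69829.3 m³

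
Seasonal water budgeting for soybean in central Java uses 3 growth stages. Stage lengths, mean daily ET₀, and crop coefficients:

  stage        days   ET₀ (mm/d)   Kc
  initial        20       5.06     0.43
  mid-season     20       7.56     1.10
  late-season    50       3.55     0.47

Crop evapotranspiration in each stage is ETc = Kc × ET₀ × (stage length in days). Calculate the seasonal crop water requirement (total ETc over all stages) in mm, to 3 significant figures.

initial: 0.43 × 5.06 × 20 = 43.52 mm
mid-season: 1.10 × 7.56 × 20 = 166.32 mm
late-season: 0.47 × 3.55 × 50 = 83.43 mm
Seasonal total = 293.27 mm

293 mm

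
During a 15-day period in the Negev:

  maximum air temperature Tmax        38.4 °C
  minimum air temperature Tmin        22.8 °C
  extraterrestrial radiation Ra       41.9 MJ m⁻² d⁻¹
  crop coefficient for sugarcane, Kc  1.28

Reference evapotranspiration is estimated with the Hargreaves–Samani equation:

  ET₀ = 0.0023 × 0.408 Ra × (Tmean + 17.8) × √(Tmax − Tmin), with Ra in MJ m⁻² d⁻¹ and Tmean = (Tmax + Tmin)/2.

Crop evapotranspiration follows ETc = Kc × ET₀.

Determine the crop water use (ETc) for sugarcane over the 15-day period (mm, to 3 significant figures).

Tmean = (38.4 + 22.8)/2 = 30.60 °C
0.408 Ra = 0.408 × 41.9 = 17.0952 mm/d equivalent
ET₀ = 0.0023 × 17.0952 × (30.60 + 17.8) × √15.6 = 0.0023 × 17.0952 × 48.40 × 3.9497 = 7.5164 mm/d
ETc = Kc × ET₀ = 1.28 × 7.5164 = 9.6210 mm/d
Over 15 days: 9.6210 × 15 = 144.315 mm

144 mm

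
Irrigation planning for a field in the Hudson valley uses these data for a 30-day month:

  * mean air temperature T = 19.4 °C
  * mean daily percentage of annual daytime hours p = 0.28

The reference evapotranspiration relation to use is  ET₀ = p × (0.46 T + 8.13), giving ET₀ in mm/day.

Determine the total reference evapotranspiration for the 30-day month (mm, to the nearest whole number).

143 mm

ET₀ = 0.28 × (0.46 × 19.4 + 8.13) = 0.28 × 17.054 = 4.7751 mm/d
Monthly total = 4.7751 × 30 = 143.253 mm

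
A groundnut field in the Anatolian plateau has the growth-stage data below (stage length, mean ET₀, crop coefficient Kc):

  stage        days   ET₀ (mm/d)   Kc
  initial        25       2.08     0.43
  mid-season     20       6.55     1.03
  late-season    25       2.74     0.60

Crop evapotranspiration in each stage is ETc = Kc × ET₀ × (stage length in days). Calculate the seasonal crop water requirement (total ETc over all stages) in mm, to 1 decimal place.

198.4 mm

initial: 0.43 × 2.08 × 25 = 22.36 mm
mid-season: 1.03 × 6.55 × 20 = 134.93 mm
late-season: 0.60 × 2.74 × 25 = 41.10 mm
Seasonal total = 198.39 mm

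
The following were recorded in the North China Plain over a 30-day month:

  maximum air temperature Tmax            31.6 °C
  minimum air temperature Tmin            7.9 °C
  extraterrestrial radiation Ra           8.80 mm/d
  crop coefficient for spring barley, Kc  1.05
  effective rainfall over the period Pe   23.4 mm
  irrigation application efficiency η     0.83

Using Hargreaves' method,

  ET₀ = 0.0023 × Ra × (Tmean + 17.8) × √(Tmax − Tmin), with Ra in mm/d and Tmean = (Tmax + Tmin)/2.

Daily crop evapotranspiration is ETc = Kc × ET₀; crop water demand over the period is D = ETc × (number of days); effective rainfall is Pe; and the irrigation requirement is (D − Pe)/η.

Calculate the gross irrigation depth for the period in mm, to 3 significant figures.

112 mm

Tmean = (31.6 + 7.9)/2 = 19.75 °C
ET₀ = 0.0023 × 8.80 × (19.75 + 17.8) × √23.7 = 0.0023 × 8.80 × 37.55 × 4.8683 = 3.7000 mm/d
ETc = Kc × ET₀ = 1.05 × 3.7000 = 3.8850 mm/d
Crop demand D = ETc × 30 d = 3.8850 × 30 = 116.550 mm
D − Pe = 116.550 − 23.4 = 93.150 mm
Gross irrigation = 93.150 / 0.83 = 112.229 mm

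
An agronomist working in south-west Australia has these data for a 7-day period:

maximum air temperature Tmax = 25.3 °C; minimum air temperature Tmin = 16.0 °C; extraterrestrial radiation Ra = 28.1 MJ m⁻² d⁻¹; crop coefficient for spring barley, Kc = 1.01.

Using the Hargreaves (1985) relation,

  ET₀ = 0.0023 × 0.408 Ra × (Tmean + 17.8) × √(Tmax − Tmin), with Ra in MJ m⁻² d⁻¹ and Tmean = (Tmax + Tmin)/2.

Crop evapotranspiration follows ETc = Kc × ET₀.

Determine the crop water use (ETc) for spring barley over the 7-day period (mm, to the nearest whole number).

22 mm

Tmean = (25.3 + 16.0)/2 = 20.65 °C
0.408 Ra = 0.408 × 28.1 = 11.4648 mm/d equivalent
ET₀ = 0.0023 × 11.4648 × (20.65 + 17.8) × √9.3 = 0.0023 × 11.4648 × 38.45 × 3.0496 = 3.0920 mm/d
ETc = Kc × ET₀ = 1.01 × 3.0920 = 3.1229 mm/d
Over 7 days: 3.1229 × 7 = 21.860 mm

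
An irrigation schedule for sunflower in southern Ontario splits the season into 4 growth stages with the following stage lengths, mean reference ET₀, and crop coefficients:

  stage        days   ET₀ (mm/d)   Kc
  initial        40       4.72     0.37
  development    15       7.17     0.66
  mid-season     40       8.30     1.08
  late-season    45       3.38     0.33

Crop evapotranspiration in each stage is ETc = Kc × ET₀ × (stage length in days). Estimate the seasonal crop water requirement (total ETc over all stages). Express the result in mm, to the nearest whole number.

550 mm

initial: 0.37 × 4.72 × 40 = 69.86 mm
development: 0.66 × 7.17 × 15 = 70.98 mm
mid-season: 1.08 × 8.30 × 40 = 358.56 mm
late-season: 0.33 × 3.38 × 45 = 50.19 mm
Seasonal total = 549.59 mm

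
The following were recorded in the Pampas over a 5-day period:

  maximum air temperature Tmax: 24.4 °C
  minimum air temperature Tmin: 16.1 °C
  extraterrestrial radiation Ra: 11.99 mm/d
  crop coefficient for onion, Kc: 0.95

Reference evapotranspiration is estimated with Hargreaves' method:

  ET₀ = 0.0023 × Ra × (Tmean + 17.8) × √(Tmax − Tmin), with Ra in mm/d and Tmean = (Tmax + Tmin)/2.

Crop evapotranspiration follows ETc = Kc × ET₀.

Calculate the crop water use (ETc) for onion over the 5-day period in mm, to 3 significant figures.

Tmean = (24.4 + 16.1)/2 = 20.25 °C
ET₀ = 0.0023 × 11.99 × (20.25 + 17.8) × √8.3 = 0.0023 × 11.99 × 38.05 × 2.8810 = 3.0230 mm/d
ETc = Kc × ET₀ = 0.95 × 3.0230 = 2.8719 mm/d
Over 5 days: 2.8719 × 5 = 14.360 mm

14.4 mm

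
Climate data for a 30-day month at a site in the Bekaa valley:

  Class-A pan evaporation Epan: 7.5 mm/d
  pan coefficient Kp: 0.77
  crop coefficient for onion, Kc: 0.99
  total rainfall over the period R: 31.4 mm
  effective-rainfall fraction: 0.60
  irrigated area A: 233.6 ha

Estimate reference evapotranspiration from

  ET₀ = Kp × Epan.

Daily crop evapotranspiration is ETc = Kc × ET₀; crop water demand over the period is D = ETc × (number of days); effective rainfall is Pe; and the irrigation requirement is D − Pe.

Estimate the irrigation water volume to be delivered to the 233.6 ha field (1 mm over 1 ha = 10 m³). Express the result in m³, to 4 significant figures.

356700 m³

ET₀ = 0.77 × 7.5 = 5.7750 mm/d
ETc = Kc × ET₀ = 0.99 × 5.7750 = 5.7173 mm/d
Crop demand D = ETc × 30 d = 5.7173 × 30 = 171.519 mm
Pe = 0.60 × 31.4 = 18.840 mm
D − Pe = 171.519 − 18.840 = 152.679 mm
Volume = 152.679 mm × 233.6 ha × 10 = 356658.1 m³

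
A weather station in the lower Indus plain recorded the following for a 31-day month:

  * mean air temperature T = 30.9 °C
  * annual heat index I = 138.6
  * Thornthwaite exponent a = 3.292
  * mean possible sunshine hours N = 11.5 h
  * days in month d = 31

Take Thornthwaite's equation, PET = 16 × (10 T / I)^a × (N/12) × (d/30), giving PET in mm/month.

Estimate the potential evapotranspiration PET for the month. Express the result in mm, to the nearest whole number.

10T/I = 10 × 30.9 / 138.6 = 2.2294
(10T/I)^a = 2.2294^3.292 = 14.0034
Uncorrected PET = 16 × 14.0034 = 224.054 mm
Correction = (N/12)(d/30) = (11.5/12)(31/30) = 0.9903
PET = 224.054 × 0.9903 = 221.881 mm/month

222 mm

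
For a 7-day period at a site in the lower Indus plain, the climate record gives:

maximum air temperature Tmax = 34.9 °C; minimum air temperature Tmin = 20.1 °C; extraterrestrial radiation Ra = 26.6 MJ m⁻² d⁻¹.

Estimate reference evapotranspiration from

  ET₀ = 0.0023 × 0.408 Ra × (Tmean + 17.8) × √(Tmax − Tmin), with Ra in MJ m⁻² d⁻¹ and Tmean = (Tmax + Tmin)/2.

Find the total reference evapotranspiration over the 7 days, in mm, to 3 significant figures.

Tmean = (34.9 + 20.1)/2 = 27.50 °C
0.408 Ra = 0.408 × 26.6 = 10.8528 mm/d equivalent
ET₀ = 0.0023 × 10.8528 × (27.50 + 17.8) × √14.8 = 0.0023 × 10.8528 × 45.30 × 3.8471 = 4.3501 mm/d
Over 7 days: 4.3501 × 7 = 30.451 mm

30.5 mm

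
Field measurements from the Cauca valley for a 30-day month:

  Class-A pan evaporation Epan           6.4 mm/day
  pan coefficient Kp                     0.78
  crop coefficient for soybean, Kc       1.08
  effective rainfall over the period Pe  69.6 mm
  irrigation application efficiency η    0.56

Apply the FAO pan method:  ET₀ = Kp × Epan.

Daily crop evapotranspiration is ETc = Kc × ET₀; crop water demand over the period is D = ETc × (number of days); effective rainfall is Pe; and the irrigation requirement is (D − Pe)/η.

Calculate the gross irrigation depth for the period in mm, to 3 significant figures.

165 mm

ET₀ = 0.78 × 6.4 = 4.9920 mm/d
ETc = Kc × ET₀ = 1.08 × 4.9920 = 5.3914 mm/d
Crop demand D = ETc × 30 d = 5.3914 × 30 = 161.742 mm
D − Pe = 161.742 − 69.6 = 92.142 mm
Gross irrigation = 92.142 / 0.56 = 164.539 mm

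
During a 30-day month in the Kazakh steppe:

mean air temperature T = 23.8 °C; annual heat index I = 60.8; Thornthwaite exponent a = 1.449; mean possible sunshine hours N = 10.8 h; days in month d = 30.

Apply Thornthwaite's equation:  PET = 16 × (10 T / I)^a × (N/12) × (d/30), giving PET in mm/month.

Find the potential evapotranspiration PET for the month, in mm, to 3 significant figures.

10T/I = 10 × 23.8 / 60.8 = 3.9145
(10T/I)^a = 3.9145^1.449 = 7.2242
Uncorrected PET = 16 × 7.2242 = 115.587 mm
Correction = (N/12)(d/30) = (10.8/12)(30/30) = 0.9000
PET = 115.587 × 0.9000 = 104.028 mm/month

104 mm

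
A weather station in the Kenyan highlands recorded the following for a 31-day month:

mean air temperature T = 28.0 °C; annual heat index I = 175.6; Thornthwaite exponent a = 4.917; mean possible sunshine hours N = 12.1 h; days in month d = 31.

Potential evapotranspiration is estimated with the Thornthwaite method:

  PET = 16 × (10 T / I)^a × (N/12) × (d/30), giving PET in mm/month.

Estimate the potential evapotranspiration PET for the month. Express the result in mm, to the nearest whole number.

165 mm

10T/I = 10 × 28.0 / 175.6 = 1.5945
(10T/I)^a = 1.5945^4.917 = 9.9153
Uncorrected PET = 16 × 9.9153 = 158.645 mm
Correction = (N/12)(d/30) = (12.1/12)(31/30) = 1.0419
PET = 158.645 × 1.0419 = 165.292 mm/month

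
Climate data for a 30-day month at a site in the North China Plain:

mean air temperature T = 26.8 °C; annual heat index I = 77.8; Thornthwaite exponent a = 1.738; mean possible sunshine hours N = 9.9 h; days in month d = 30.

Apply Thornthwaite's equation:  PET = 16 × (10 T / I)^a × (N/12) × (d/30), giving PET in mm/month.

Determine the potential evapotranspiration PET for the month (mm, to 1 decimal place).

10T/I = 10 × 26.8 / 77.8 = 3.4447
(10T/I)^a = 3.4447^1.738 = 8.5816
Uncorrected PET = 16 × 8.5816 = 137.306 mm
Correction = (N/12)(d/30) = (9.9/12)(30/30) = 0.8250
PET = 137.306 × 0.8250 = 113.277 mm/month

113.3 mm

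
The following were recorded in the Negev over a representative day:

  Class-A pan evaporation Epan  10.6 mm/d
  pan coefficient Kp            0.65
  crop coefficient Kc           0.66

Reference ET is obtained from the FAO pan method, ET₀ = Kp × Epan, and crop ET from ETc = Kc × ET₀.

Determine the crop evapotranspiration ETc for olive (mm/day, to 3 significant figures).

ET₀ = 0.65 × 10.6 = 6.8900 mm/d
ETc = Kc × ET₀ = 0.66 × 6.8900 = 4.5474 mm/d

4.55 mm/day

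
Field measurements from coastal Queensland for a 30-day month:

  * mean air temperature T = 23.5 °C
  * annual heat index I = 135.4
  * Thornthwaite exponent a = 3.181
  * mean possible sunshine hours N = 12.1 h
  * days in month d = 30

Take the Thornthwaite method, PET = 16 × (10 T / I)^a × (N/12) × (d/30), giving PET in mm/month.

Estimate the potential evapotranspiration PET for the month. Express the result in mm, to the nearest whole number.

10T/I = 10 × 23.5 / 135.4 = 1.7356
(10T/I)^a = 1.7356^3.181 = 5.7768
Uncorrected PET = 16 × 5.7768 = 92.429 mm
Correction = (N/12)(d/30) = (12.1/12)(30/30) = 1.0083
PET = 92.429 × 1.0083 = 93.196 mm/month

93 mm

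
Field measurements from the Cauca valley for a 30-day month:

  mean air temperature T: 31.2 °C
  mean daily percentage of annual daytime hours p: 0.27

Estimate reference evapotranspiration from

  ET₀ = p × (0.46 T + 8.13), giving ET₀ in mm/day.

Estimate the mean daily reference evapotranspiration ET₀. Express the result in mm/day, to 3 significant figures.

ET₀ = 0.27 × (0.46 × 31.2 + 8.13) = 0.27 × 22.482 = 6.0701 mm/d

6.07 mm/day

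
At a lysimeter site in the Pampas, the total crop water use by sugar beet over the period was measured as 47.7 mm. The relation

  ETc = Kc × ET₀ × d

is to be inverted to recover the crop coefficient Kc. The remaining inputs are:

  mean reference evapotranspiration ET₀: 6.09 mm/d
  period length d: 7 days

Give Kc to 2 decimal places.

1.12

ETc = Kc × ET₀ × d  ⇒  Kc = ETc / (ET₀ × d)
Kc = 47.7 / (6.09 × 7) = 47.7 / 42.63 = 1.1189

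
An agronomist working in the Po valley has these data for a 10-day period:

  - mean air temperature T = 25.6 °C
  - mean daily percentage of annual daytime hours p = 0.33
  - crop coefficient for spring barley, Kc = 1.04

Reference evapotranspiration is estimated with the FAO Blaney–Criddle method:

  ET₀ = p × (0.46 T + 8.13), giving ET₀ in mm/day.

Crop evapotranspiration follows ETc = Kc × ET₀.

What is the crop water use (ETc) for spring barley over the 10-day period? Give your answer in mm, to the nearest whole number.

ET₀ = 0.33 × (0.46 × 25.6 + 8.13) = 0.33 × 19.906 = 6.5690 mm/d
ETc = Kc × ET₀ = 1.04 × 6.5690 = 6.8318 mm/d
Over 10 days: 6.8318 × 10 = 68.318 mm

68 mm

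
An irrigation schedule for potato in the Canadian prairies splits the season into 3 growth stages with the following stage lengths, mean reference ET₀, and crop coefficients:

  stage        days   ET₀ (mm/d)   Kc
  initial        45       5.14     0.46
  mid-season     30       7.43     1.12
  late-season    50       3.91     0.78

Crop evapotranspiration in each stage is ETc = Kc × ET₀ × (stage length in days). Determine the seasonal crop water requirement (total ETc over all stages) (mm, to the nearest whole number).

initial: 0.46 × 5.14 × 45 = 106.40 mm
mid-season: 1.12 × 7.43 × 30 = 249.65 mm
late-season: 0.78 × 3.91 × 50 = 152.49 mm
Seasonal total = 508.54 mm

509 mm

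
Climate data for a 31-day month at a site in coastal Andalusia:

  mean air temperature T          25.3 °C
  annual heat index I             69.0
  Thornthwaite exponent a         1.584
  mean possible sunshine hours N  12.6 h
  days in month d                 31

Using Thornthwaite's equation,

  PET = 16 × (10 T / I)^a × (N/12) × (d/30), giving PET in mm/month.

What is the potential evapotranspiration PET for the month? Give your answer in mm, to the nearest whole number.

10T/I = 10 × 25.3 / 69.0 = 3.6667
(10T/I)^a = 3.6667^1.584 = 7.8309
Uncorrected PET = 16 × 7.8309 = 125.294 mm
Correction = (N/12)(d/30) = (12.6/12)(31/30) = 1.0850
PET = 125.294 × 1.0850 = 135.944 mm/month

136 mm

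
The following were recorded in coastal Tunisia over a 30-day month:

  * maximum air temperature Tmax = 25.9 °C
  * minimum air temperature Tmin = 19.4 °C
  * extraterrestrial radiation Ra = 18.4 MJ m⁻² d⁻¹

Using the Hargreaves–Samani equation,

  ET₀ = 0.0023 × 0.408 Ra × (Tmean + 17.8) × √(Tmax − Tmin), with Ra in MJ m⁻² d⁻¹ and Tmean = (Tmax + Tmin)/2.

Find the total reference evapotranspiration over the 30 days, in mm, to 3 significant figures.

Tmean = (25.9 + 19.4)/2 = 22.65 °C
0.408 Ra = 0.408 × 18.4 = 7.5072 mm/d equivalent
ET₀ = 0.0023 × 7.5072 × (22.65 + 17.8) × √6.5 = 0.0023 × 7.5072 × 40.45 × 2.5495 = 1.7807 mm/d
Over 30 days: 1.7807 × 30 = 53.421 mm

53.4 mm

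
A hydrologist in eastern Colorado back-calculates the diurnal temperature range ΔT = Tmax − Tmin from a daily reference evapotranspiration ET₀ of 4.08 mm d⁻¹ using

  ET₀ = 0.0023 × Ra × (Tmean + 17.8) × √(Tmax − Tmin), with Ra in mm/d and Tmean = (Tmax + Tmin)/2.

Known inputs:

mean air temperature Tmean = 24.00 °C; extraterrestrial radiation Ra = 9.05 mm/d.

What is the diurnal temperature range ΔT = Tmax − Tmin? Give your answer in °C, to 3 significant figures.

22.0 °C

√ΔT = ET₀ / [0.0023 × Ra × (Tmean+17.8)] = 4.08 / (0.0023 × 9.05 × 41.80) = 4.6893
ΔT = 4.6893² = 21.990 °C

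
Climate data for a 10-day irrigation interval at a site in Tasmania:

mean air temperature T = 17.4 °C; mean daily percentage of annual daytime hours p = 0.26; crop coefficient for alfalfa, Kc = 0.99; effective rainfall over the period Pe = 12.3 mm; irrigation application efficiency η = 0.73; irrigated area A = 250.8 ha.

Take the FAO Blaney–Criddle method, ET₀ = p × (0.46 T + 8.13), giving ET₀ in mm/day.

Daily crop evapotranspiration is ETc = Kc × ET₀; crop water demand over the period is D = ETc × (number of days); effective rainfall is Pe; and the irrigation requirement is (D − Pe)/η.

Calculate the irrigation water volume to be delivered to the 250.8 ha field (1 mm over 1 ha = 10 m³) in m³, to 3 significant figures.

100000 m³

ET₀ = 0.26 × (0.46 × 17.4 + 8.13) = 0.26 × 16.134 = 4.1948 mm/d
ETc = Kc × ET₀ = 0.99 × 4.1948 = 4.1529 mm/d
Crop demand D = ETc × 10 d = 4.1529 × 10 = 41.529 mm
D − Pe = 41.529 − 12.3 = 29.229 mm
Gross irrigation = 29.229 / 0.73 = 40.040 mm
Volume = 40.040 mm × 250.8 ha × 10 = 100420.3 m³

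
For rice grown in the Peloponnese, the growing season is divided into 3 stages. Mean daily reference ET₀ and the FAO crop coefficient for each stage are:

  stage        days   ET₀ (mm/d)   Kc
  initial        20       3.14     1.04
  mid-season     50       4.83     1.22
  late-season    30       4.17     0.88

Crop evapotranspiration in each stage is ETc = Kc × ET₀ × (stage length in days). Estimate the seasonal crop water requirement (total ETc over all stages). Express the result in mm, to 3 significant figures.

470 mm

initial: 1.04 × 3.14 × 20 = 65.31 mm
mid-season: 1.22 × 4.83 × 50 = 294.63 mm
late-season: 0.88 × 4.17 × 30 = 110.09 mm
Seasonal total = 470.03 mm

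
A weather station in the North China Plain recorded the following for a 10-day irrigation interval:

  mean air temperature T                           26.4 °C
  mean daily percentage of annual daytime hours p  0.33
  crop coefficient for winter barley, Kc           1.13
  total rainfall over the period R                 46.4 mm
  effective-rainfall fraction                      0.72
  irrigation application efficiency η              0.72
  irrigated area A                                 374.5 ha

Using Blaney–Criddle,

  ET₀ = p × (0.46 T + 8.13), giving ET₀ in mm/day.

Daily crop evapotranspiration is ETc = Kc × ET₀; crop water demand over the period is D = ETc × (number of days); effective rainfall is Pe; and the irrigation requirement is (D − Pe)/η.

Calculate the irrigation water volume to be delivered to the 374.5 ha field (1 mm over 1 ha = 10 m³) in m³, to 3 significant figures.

219000 m³

ET₀ = 0.33 × (0.46 × 26.4 + 8.13) = 0.33 × 20.274 = 6.6904 mm/d
ETc = Kc × ET₀ = 1.13 × 6.6904 = 7.5602 mm/d
Crop demand D = ETc × 10 d = 7.5602 × 10 = 75.602 mm
Pe = 0.72 × 46.4 = 33.408 mm
D − Pe = 75.602 − 33.408 = 42.194 mm
Gross irrigation = 42.194 / 0.72 = 58.603 mm
Volume = 58.603 mm × 374.5 ha × 10 = 219468.2 m³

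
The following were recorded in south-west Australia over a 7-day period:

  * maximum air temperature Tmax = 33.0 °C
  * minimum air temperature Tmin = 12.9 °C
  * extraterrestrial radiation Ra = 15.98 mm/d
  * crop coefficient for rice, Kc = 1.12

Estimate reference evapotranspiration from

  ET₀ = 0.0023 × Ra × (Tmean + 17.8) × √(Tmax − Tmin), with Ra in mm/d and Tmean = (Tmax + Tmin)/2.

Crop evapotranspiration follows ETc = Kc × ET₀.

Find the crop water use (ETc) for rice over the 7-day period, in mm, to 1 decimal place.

52.6 mm

Tmean = (33.0 + 12.9)/2 = 22.95 °C
ET₀ = 0.0023 × 15.98 × (22.95 + 17.8) × √20.1 = 0.0023 × 15.98 × 40.75 × 4.4833 = 6.7148 mm/d
ETc = Kc × ET₀ = 1.12 × 6.7148 = 7.5206 mm/d
Over 7 days: 7.5206 × 7 = 52.644 mm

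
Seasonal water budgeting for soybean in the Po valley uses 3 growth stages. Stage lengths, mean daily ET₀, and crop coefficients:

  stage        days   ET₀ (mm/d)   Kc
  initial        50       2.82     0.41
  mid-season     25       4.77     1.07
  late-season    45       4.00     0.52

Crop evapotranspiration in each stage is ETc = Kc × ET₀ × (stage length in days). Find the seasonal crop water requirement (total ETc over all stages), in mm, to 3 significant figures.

279 mm

initial: 0.41 × 2.82 × 50 = 57.81 mm
mid-season: 1.07 × 4.77 × 25 = 127.60 mm
late-season: 0.52 × 4.00 × 45 = 93.60 mm
Seasonal total = 279.01 mm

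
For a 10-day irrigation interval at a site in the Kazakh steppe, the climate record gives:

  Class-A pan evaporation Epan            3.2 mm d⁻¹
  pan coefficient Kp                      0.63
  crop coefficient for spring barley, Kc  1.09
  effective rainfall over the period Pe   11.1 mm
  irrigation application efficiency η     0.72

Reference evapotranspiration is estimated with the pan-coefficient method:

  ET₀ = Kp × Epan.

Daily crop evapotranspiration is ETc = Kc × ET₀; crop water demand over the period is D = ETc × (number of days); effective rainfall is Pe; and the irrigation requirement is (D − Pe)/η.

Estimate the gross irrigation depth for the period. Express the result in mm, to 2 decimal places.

15.10 mm

ET₀ = 0.63 × 3.2 = 2.0160 mm/d
ETc = Kc × ET₀ = 1.09 × 2.0160 = 2.1974 mm/d
Crop demand D = ETc × 10 d = 2.1974 × 10 = 21.974 mm
D − Pe = 21.974 − 11.1 = 10.874 mm
Gross irrigation = 10.874 / 0.72 = 15.103 mm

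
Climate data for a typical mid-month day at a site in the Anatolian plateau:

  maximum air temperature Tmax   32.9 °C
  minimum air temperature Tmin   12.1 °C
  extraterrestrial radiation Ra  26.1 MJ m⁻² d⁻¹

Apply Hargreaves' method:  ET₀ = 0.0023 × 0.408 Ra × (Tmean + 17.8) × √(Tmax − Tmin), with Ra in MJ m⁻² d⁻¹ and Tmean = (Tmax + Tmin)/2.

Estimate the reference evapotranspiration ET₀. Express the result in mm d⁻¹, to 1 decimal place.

4.5 mm d⁻¹

Tmean = (32.9 + 12.1)/2 = 22.50 °C
0.408 Ra = 0.408 × 26.1 = 10.6488 mm/d equivalent
ET₀ = 0.0023 × 10.6488 × (22.50 + 17.8) × √20.8 = 0.0023 × 10.6488 × 40.30 × 4.5607 = 4.5016 mm/d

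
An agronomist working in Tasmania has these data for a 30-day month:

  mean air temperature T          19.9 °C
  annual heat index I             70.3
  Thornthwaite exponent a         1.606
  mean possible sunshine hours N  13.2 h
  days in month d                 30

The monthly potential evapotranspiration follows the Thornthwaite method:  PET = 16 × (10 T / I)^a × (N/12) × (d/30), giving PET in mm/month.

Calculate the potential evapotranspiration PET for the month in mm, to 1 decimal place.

93.6 mm

10T/I = 10 × 19.9 / 70.3 = 2.8307
(10T/I)^a = 2.8307^1.606 = 5.3179
Uncorrected PET = 16 × 5.3179 = 85.086 mm
Correction = (N/12)(d/30) = (13.2/12)(30/30) = 1.1000
PET = 85.086 × 1.1000 = 93.595 mm/month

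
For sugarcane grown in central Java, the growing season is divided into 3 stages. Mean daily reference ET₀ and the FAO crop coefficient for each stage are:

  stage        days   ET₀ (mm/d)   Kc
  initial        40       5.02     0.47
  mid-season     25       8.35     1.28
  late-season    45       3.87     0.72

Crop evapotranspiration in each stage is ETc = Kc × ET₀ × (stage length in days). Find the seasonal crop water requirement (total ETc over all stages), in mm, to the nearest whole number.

487 mm

initial: 0.47 × 5.02 × 40 = 94.38 mm
mid-season: 1.28 × 8.35 × 25 = 267.20 mm
late-season: 0.72 × 3.87 × 45 = 125.39 mm
Seasonal total = 486.97 mm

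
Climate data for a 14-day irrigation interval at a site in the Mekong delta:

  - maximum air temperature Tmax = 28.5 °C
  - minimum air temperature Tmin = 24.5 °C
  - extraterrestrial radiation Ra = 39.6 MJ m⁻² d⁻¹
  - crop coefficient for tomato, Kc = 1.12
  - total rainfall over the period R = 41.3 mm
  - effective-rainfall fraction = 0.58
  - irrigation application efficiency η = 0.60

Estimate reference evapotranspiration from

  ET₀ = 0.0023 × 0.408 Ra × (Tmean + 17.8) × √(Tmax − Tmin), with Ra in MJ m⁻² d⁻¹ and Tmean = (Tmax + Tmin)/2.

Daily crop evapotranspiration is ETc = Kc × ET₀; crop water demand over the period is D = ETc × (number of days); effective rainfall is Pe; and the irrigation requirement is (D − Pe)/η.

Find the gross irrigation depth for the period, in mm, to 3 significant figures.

46.1 mm

Tmean = (28.5 + 24.5)/2 = 26.50 °C
0.408 Ra = 0.408 × 39.6 = 16.1568 mm/d equivalent
ET₀ = 0.0023 × 16.1568 × (26.50 + 17.8) × √4.0 = 0.0023 × 16.1568 × 44.30 × 2.0000 = 3.2924 mm/d
ETc = Kc × ET₀ = 1.12 × 3.2924 = 3.6875 mm/d
Crop demand D = ETc × 14 d = 3.6875 × 14 = 51.625 mm
Pe = 0.58 × 41.3 = 23.954 mm
D − Pe = 51.625 − 23.954 = 27.671 mm
Gross irrigation = 27.671 / 0.60 = 46.118 mm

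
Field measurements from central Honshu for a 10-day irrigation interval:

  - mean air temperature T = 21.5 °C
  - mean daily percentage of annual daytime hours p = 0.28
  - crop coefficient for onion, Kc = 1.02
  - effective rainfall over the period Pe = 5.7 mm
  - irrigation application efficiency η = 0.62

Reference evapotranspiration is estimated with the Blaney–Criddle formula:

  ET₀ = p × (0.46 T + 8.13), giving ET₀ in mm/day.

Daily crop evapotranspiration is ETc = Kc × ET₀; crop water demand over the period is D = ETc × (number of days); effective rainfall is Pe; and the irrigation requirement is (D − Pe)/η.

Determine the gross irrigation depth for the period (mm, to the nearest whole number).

ET₀ = 0.28 × (0.46 × 21.5 + 8.13) = 0.28 × 18.020 = 5.0456 mm/d
ETc = Kc × ET₀ = 1.02 × 5.0456 = 5.1465 mm/d
Crop demand D = ETc × 10 d = 5.1465 × 10 = 51.465 mm
D − Pe = 51.465 − 5.7 = 45.765 mm
Gross irrigation = 45.765 / 0.62 = 73.815 mm

74 mm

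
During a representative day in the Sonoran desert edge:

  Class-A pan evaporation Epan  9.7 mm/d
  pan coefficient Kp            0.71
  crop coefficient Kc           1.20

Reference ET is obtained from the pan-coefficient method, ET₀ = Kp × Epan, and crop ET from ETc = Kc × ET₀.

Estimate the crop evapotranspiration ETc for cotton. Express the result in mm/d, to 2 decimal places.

8.26 mm/d

ET₀ = 0.71 × 9.7 = 6.8870 mm/d
ETc = Kc × ET₀ = 1.20 × 6.8870 = 8.2644 mm/d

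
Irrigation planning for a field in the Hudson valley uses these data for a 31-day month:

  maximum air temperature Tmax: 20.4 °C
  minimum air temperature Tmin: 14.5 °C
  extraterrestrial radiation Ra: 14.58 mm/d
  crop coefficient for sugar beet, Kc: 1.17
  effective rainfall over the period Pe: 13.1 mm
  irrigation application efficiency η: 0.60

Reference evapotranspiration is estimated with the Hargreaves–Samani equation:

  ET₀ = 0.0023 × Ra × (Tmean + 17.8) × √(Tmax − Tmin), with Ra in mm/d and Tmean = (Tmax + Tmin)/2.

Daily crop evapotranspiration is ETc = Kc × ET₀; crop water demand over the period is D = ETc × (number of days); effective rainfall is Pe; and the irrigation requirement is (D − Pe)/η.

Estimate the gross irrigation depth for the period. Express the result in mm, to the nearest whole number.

Tmean = (20.4 + 14.5)/2 = 17.45 °C
ET₀ = 0.0023 × 14.58 × (17.45 + 17.8) × √5.9 = 0.0023 × 14.58 × 35.25 × 2.4290 = 2.8713 mm/d
ETc = Kc × ET₀ = 1.17 × 2.8713 = 3.3594 mm/d
Crop demand D = ETc × 31 d = 3.3594 × 31 = 104.141 mm
D − Pe = 104.141 − 13.1 = 91.041 mm
Gross irrigation = 91.041 / 0.60 = 151.735 mm

152 mm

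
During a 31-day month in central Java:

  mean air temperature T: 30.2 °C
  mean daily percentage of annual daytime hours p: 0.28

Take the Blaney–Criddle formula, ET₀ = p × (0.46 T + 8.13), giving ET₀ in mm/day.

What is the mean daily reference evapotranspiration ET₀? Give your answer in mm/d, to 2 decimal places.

6.17 mm/d

ET₀ = 0.28 × (0.46 × 30.2 + 8.13) = 0.28 × 22.022 = 6.1662 mm/d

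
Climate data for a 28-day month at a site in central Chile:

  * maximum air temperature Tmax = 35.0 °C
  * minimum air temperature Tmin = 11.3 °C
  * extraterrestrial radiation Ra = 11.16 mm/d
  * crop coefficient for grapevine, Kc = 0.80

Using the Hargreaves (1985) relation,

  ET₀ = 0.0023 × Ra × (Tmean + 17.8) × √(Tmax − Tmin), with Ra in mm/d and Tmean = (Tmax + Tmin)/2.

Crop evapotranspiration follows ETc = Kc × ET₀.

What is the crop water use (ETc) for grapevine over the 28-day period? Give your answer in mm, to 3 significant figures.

Tmean = (35.0 + 11.3)/2 = 23.15 °C
ET₀ = 0.0023 × 11.16 × (23.15 + 17.8) × √23.7 = 0.0023 × 11.16 × 40.95 × 4.8683 = 5.1171 mm/d
ETc = Kc × ET₀ = 0.80 × 5.1171 = 4.0937 mm/d
Over 28 days: 4.0937 × 28 = 114.624 mm

115 mm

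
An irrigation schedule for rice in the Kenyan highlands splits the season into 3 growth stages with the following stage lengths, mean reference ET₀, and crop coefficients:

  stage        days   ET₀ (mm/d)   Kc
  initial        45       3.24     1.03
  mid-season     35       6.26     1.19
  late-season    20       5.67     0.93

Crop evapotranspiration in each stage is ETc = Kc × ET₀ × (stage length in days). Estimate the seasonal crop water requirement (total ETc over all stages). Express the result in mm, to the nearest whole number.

initial: 1.03 × 3.24 × 45 = 150.17 mm
mid-season: 1.19 × 6.26 × 35 = 260.73 mm
late-season: 0.93 × 5.67 × 20 = 105.46 mm
Seasonal total = 516.36 mm

516 mm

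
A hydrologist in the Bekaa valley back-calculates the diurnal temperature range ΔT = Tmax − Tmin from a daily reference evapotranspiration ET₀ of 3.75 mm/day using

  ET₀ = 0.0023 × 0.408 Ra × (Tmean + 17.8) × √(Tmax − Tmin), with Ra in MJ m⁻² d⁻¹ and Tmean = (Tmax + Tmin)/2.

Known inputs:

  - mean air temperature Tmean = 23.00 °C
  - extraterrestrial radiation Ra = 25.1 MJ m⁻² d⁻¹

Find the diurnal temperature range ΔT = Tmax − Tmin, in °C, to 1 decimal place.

√ΔT = ET₀ / [0.0023 × 0.408 × Ra × (Tmean+17.8)] = 3.75 / (0.0023 × 10.2408 × 40.80) = 3.9022
ΔT = 3.9022² = 15.227 °C

15.2 °C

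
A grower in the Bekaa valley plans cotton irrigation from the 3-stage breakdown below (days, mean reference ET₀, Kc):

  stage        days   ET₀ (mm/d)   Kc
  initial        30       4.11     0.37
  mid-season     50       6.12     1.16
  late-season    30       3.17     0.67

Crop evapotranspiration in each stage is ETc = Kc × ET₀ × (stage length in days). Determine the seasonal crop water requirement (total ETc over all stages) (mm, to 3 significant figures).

initial: 0.37 × 4.11 × 30 = 45.62 mm
mid-season: 1.16 × 6.12 × 50 = 354.96 mm
late-season: 0.67 × 3.17 × 30 = 63.72 mm
Seasonal total = 464.30 mm

464 mm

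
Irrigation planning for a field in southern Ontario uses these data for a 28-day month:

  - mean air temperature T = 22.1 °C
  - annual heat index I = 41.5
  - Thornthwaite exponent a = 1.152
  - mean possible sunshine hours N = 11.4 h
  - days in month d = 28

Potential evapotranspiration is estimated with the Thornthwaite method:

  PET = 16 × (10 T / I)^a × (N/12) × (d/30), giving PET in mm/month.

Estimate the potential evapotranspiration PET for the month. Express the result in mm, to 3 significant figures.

97.4 mm

10T/I = 10 × 22.1 / 41.5 = 5.3253
(10T/I)^a = 5.3253^1.152 = 6.8667
Uncorrected PET = 16 × 6.8667 = 109.867 mm
Correction = (N/12)(d/30) = (11.4/12)(28/30) = 0.8867
PET = 109.867 × 0.8867 = 97.419 mm/month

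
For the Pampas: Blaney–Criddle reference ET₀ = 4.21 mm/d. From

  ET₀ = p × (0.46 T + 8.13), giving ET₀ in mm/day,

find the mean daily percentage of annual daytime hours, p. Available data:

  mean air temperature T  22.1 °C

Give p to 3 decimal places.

0.230

p = ET₀ / (0.46 T + 8.13) = 4.21 / (0.46 × 22.1 + 8.13) = 4.21 / 18.296 = 0.2301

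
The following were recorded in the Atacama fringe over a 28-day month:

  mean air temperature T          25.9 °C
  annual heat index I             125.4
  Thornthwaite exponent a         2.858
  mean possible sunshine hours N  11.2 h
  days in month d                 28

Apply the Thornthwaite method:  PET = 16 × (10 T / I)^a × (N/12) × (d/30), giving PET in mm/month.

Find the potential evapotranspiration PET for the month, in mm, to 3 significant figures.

111 mm

10T/I = 10 × 25.9 / 125.4 = 2.0654
(10T/I)^a = 2.0654^2.858 = 7.9484
Uncorrected PET = 16 × 7.9484 = 127.174 mm
Correction = (N/12)(d/30) = (11.2/12)(28/30) = 0.8711
PET = 127.174 × 0.8711 = 110.781 mm/month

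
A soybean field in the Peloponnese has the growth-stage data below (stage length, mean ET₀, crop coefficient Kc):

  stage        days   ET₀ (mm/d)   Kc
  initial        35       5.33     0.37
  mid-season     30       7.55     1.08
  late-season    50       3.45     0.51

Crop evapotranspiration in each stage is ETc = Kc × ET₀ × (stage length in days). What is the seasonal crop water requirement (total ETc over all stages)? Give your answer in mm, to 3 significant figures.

initial: 0.37 × 5.33 × 35 = 69.02 mm
mid-season: 1.08 × 7.55 × 30 = 244.62 mm
late-season: 0.51 × 3.45 × 50 = 87.98 mm
Seasonal total = 401.62 mm

402 mm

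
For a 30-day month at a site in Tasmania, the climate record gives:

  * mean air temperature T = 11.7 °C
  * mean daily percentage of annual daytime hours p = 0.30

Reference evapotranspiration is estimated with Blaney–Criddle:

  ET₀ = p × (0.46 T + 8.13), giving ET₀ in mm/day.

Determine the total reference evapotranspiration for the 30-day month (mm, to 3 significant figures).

ET₀ = 0.30 × (0.46 × 11.7 + 8.13) = 0.30 × 13.512 = 4.0536 mm/d
Monthly total = 4.0536 × 30 = 121.608 mm

122 mm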